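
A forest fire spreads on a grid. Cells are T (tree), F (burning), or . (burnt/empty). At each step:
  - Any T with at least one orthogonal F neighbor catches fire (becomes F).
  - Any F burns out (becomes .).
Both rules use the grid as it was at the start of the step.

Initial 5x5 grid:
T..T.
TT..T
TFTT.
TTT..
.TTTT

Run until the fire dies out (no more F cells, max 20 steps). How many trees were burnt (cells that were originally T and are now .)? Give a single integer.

Answer: 13

Derivation:
Step 1: +4 fires, +1 burnt (F count now 4)
Step 2: +5 fires, +4 burnt (F count now 5)
Step 3: +2 fires, +5 burnt (F count now 2)
Step 4: +1 fires, +2 burnt (F count now 1)
Step 5: +1 fires, +1 burnt (F count now 1)
Step 6: +0 fires, +1 burnt (F count now 0)
Fire out after step 6
Initially T: 15, now '.': 23
Total burnt (originally-T cells now '.'): 13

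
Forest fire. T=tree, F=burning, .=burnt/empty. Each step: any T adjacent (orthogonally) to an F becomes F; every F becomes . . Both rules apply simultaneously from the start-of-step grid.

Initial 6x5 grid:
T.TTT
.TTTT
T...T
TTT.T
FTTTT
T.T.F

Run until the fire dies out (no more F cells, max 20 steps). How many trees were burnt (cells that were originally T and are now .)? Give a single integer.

Answer: 19

Derivation:
Step 1: +4 fires, +2 burnt (F count now 4)
Step 2: +5 fires, +4 burnt (F count now 5)
Step 3: +3 fires, +5 burnt (F count now 3)
Step 4: +1 fires, +3 burnt (F count now 1)
Step 5: +2 fires, +1 burnt (F count now 2)
Step 6: +2 fires, +2 burnt (F count now 2)
Step 7: +2 fires, +2 burnt (F count now 2)
Step 8: +0 fires, +2 burnt (F count now 0)
Fire out after step 8
Initially T: 20, now '.': 29
Total burnt (originally-T cells now '.'): 19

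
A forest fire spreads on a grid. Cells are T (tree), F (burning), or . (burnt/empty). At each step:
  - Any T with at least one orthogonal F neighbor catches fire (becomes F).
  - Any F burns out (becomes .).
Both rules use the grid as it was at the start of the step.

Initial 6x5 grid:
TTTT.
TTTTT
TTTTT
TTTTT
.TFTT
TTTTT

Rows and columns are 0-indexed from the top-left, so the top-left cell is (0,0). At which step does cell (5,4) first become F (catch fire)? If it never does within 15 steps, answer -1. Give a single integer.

Step 1: cell (5,4)='T' (+4 fires, +1 burnt)
Step 2: cell (5,4)='T' (+6 fires, +4 burnt)
Step 3: cell (5,4)='F' (+7 fires, +6 burnt)
  -> target ignites at step 3
Step 4: cell (5,4)='.' (+5 fires, +7 burnt)
Step 5: cell (5,4)='.' (+4 fires, +5 burnt)
Step 6: cell (5,4)='.' (+1 fires, +4 burnt)
Step 7: cell (5,4)='.' (+0 fires, +1 burnt)
  fire out at step 7

3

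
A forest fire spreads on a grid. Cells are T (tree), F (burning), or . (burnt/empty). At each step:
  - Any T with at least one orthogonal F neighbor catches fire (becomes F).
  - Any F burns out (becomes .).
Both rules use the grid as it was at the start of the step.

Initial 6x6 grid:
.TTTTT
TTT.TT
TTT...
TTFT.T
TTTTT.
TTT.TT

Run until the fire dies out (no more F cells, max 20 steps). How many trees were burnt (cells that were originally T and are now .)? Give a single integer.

Step 1: +4 fires, +1 burnt (F count now 4)
Step 2: +6 fires, +4 burnt (F count now 6)
Step 3: +6 fires, +6 burnt (F count now 6)
Step 4: +5 fires, +6 burnt (F count now 5)
Step 5: +2 fires, +5 burnt (F count now 2)
Step 6: +2 fires, +2 burnt (F count now 2)
Step 7: +1 fires, +2 burnt (F count now 1)
Step 8: +0 fires, +1 burnt (F count now 0)
Fire out after step 8
Initially T: 27, now '.': 35
Total burnt (originally-T cells now '.'): 26

Answer: 26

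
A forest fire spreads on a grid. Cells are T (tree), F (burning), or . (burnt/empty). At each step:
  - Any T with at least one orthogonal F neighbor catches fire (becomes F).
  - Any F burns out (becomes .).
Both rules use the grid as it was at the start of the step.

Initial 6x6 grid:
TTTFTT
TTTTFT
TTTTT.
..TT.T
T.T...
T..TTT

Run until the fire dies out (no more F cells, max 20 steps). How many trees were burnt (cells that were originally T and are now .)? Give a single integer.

Step 1: +5 fires, +2 burnt (F count now 5)
Step 2: +4 fires, +5 burnt (F count now 4)
Step 3: +4 fires, +4 burnt (F count now 4)
Step 4: +3 fires, +4 burnt (F count now 3)
Step 5: +2 fires, +3 burnt (F count now 2)
Step 6: +0 fires, +2 burnt (F count now 0)
Fire out after step 6
Initially T: 24, now '.': 30
Total burnt (originally-T cells now '.'): 18

Answer: 18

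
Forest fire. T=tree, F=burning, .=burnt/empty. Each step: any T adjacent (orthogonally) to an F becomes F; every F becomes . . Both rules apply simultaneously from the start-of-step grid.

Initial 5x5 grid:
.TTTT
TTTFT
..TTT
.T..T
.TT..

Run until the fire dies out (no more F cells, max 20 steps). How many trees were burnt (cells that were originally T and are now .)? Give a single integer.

Step 1: +4 fires, +1 burnt (F count now 4)
Step 2: +5 fires, +4 burnt (F count now 5)
Step 3: +3 fires, +5 burnt (F count now 3)
Step 4: +0 fires, +3 burnt (F count now 0)
Fire out after step 4
Initially T: 15, now '.': 22
Total burnt (originally-T cells now '.'): 12

Answer: 12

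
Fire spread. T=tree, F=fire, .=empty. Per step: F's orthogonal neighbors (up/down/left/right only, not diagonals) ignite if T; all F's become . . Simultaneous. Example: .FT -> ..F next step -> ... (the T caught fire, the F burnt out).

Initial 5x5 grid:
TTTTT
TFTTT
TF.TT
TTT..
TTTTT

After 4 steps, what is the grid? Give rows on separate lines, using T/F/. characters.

Step 1: 5 trees catch fire, 2 burn out
  TFTTT
  F.FTT
  F..TT
  TFT..
  TTTTT
Step 2: 6 trees catch fire, 5 burn out
  F.FTT
  ...FT
  ...TT
  F.F..
  TFTTT
Step 3: 5 trees catch fire, 6 burn out
  ...FT
  ....F
  ...FT
  .....
  F.FTT
Step 4: 3 trees catch fire, 5 burn out
  ....F
  .....
  ....F
  .....
  ...FT

....F
.....
....F
.....
...FT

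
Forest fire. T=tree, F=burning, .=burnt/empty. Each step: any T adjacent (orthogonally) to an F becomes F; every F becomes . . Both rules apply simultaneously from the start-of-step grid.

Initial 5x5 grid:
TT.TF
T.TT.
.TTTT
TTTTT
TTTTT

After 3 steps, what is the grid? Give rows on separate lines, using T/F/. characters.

Step 1: 1 trees catch fire, 1 burn out
  TT.F.
  T.TT.
  .TTTT
  TTTTT
  TTTTT
Step 2: 1 trees catch fire, 1 burn out
  TT...
  T.TF.
  .TTTT
  TTTTT
  TTTTT
Step 3: 2 trees catch fire, 1 burn out
  TT...
  T.F..
  .TTFT
  TTTTT
  TTTTT

TT...
T.F..
.TTFT
TTTTT
TTTTT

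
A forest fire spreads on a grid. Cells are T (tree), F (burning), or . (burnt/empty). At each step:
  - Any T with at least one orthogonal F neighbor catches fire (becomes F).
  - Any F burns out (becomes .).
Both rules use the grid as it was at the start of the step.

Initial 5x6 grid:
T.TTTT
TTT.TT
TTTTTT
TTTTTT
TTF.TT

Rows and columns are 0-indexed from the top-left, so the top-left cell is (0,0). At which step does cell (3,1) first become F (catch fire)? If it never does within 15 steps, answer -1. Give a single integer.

Step 1: cell (3,1)='T' (+2 fires, +1 burnt)
Step 2: cell (3,1)='F' (+4 fires, +2 burnt)
  -> target ignites at step 2
Step 3: cell (3,1)='.' (+5 fires, +4 burnt)
Step 4: cell (3,1)='.' (+6 fires, +5 burnt)
Step 5: cell (3,1)='.' (+5 fires, +6 burnt)
Step 6: cell (3,1)='.' (+3 fires, +5 burnt)
Step 7: cell (3,1)='.' (+1 fires, +3 burnt)
Step 8: cell (3,1)='.' (+0 fires, +1 burnt)
  fire out at step 8

2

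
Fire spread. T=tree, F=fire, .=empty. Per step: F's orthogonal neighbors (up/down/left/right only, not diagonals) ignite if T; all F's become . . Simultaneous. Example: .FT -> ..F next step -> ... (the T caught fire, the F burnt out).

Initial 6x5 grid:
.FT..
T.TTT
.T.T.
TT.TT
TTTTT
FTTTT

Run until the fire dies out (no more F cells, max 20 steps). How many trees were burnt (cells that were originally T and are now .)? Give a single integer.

Step 1: +3 fires, +2 burnt (F count now 3)
Step 2: +4 fires, +3 burnt (F count now 4)
Step 3: +4 fires, +4 burnt (F count now 4)
Step 4: +5 fires, +4 burnt (F count now 5)
Step 5: +2 fires, +5 burnt (F count now 2)
Step 6: +1 fires, +2 burnt (F count now 1)
Step 7: +0 fires, +1 burnt (F count now 0)
Fire out after step 7
Initially T: 20, now '.': 29
Total burnt (originally-T cells now '.'): 19

Answer: 19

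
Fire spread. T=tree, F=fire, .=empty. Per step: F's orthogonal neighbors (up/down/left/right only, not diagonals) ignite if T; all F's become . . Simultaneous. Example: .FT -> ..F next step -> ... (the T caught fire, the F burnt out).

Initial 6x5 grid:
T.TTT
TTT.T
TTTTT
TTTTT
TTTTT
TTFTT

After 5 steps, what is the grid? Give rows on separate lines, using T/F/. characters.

Step 1: 3 trees catch fire, 1 burn out
  T.TTT
  TTT.T
  TTTTT
  TTTTT
  TTFTT
  TF.FT
Step 2: 5 trees catch fire, 3 burn out
  T.TTT
  TTT.T
  TTTTT
  TTFTT
  TF.FT
  F...F
Step 3: 5 trees catch fire, 5 burn out
  T.TTT
  TTT.T
  TTFTT
  TF.FT
  F...F
  .....
Step 4: 5 trees catch fire, 5 burn out
  T.TTT
  TTF.T
  TF.FT
  F...F
  .....
  .....
Step 5: 4 trees catch fire, 5 burn out
  T.FTT
  TF..T
  F...F
  .....
  .....
  .....

T.FTT
TF..T
F...F
.....
.....
.....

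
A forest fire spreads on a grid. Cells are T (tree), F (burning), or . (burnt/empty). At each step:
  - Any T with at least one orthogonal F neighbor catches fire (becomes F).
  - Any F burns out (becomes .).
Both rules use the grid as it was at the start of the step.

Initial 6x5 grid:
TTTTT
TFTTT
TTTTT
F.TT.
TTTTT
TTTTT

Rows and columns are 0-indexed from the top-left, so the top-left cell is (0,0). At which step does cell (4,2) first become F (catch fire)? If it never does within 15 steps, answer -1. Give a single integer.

Step 1: cell (4,2)='T' (+6 fires, +2 burnt)
Step 2: cell (4,2)='T' (+6 fires, +6 burnt)
Step 3: cell (4,2)='F' (+6 fires, +6 burnt)
  -> target ignites at step 3
Step 4: cell (4,2)='.' (+5 fires, +6 burnt)
Step 5: cell (4,2)='.' (+2 fires, +5 burnt)
Step 6: cell (4,2)='.' (+1 fires, +2 burnt)
Step 7: cell (4,2)='.' (+0 fires, +1 burnt)
  fire out at step 7

3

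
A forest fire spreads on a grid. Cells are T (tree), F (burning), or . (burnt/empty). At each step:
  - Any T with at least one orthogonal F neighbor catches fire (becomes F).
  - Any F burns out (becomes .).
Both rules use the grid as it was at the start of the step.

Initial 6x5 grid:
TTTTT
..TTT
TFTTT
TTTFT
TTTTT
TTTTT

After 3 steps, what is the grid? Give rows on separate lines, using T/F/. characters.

Step 1: 7 trees catch fire, 2 burn out
  TTTTT
  ..TTT
  F.FFT
  TFF.F
  TTTFT
  TTTTT
Step 2: 8 trees catch fire, 7 burn out
  TTTTT
  ..FFT
  ....F
  F....
  TFF.F
  TTTFT
Step 3: 7 trees catch fire, 8 burn out
  TTFFT
  ....F
  .....
  .....
  F....
  TFF.F

TTFFT
....F
.....
.....
F....
TFF.F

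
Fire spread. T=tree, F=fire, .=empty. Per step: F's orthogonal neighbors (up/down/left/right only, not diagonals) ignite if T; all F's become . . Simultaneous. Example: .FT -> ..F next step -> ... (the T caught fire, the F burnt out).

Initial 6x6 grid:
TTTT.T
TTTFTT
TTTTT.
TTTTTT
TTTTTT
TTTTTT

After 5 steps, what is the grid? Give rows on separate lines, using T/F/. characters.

Step 1: 4 trees catch fire, 1 burn out
  TTTF.T
  TTF.FT
  TTTFT.
  TTTTTT
  TTTTTT
  TTTTTT
Step 2: 6 trees catch fire, 4 burn out
  TTF..T
  TF...F
  TTF.F.
  TTTFTT
  TTTTTT
  TTTTTT
Step 3: 7 trees catch fire, 6 burn out
  TF...F
  F.....
  TF....
  TTF.FT
  TTTFTT
  TTTTTT
Step 4: 7 trees catch fire, 7 burn out
  F.....
  ......
  F.....
  TF...F
  TTF.FT
  TTTFTT
Step 5: 5 trees catch fire, 7 burn out
  ......
  ......
  ......
  F.....
  TF...F
  TTF.FT

......
......
......
F.....
TF...F
TTF.FT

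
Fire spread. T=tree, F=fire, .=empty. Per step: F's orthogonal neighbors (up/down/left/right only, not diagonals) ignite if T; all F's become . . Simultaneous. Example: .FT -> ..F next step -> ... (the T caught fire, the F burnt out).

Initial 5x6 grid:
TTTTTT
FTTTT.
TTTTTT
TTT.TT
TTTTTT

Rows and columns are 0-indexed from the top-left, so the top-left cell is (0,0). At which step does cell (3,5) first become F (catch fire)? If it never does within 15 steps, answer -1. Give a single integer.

Step 1: cell (3,5)='T' (+3 fires, +1 burnt)
Step 2: cell (3,5)='T' (+4 fires, +3 burnt)
Step 3: cell (3,5)='T' (+5 fires, +4 burnt)
Step 4: cell (3,5)='T' (+5 fires, +5 burnt)
Step 5: cell (3,5)='T' (+3 fires, +5 burnt)
Step 6: cell (3,5)='T' (+4 fires, +3 burnt)
Step 7: cell (3,5)='F' (+2 fires, +4 burnt)
  -> target ignites at step 7
Step 8: cell (3,5)='.' (+1 fires, +2 burnt)
Step 9: cell (3,5)='.' (+0 fires, +1 burnt)
  fire out at step 9

7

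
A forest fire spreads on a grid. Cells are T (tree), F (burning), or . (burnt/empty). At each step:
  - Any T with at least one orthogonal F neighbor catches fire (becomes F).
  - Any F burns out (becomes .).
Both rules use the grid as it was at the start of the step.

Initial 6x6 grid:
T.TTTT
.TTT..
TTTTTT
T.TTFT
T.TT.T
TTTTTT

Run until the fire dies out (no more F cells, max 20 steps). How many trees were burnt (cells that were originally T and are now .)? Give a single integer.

Step 1: +3 fires, +1 burnt (F count now 3)
Step 2: +5 fires, +3 burnt (F count now 5)
Step 3: +5 fires, +5 burnt (F count now 5)
Step 4: +5 fires, +5 burnt (F count now 5)
Step 5: +5 fires, +5 burnt (F count now 5)
Step 6: +3 fires, +5 burnt (F count now 3)
Step 7: +1 fires, +3 burnt (F count now 1)
Step 8: +0 fires, +1 burnt (F count now 0)
Fire out after step 8
Initially T: 28, now '.': 35
Total burnt (originally-T cells now '.'): 27

Answer: 27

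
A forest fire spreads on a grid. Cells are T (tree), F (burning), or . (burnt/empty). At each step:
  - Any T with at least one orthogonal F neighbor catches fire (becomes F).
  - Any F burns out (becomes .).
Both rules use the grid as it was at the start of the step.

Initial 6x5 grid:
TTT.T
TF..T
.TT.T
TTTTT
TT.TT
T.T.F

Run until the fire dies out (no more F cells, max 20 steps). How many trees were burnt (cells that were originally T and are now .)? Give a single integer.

Answer: 19

Derivation:
Step 1: +4 fires, +2 burnt (F count now 4)
Step 2: +6 fires, +4 burnt (F count now 6)
Step 3: +5 fires, +6 burnt (F count now 5)
Step 4: +2 fires, +5 burnt (F count now 2)
Step 5: +2 fires, +2 burnt (F count now 2)
Step 6: +0 fires, +2 burnt (F count now 0)
Fire out after step 6
Initially T: 20, now '.': 29
Total burnt (originally-T cells now '.'): 19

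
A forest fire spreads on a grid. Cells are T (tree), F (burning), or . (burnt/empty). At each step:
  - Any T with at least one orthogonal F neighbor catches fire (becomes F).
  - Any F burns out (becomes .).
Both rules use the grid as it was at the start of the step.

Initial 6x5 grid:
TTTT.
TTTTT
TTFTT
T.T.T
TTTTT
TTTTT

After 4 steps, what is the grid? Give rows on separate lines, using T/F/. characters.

Step 1: 4 trees catch fire, 1 burn out
  TTTT.
  TTFTT
  TF.FT
  T.F.T
  TTTTT
  TTTTT
Step 2: 6 trees catch fire, 4 burn out
  TTFT.
  TF.FT
  F...F
  T...T
  TTFTT
  TTTTT
Step 3: 9 trees catch fire, 6 burn out
  TF.F.
  F...F
  .....
  F...F
  TF.FT
  TTFTT
Step 4: 5 trees catch fire, 9 burn out
  F....
  .....
  .....
  .....
  F...F
  TF.FT

F....
.....
.....
.....
F...F
TF.FT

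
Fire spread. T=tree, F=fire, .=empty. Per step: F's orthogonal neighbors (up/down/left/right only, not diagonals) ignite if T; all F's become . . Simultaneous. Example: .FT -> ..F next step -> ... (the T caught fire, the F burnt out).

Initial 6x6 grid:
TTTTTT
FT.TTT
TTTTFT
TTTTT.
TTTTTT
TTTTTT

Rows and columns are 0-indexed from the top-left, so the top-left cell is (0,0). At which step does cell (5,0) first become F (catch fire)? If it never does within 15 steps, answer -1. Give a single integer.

Step 1: cell (5,0)='T' (+7 fires, +2 burnt)
Step 2: cell (5,0)='T' (+9 fires, +7 burnt)
Step 3: cell (5,0)='T' (+9 fires, +9 burnt)
Step 4: cell (5,0)='F' (+5 fires, +9 burnt)
  -> target ignites at step 4
Step 5: cell (5,0)='.' (+2 fires, +5 burnt)
Step 6: cell (5,0)='.' (+0 fires, +2 burnt)
  fire out at step 6

4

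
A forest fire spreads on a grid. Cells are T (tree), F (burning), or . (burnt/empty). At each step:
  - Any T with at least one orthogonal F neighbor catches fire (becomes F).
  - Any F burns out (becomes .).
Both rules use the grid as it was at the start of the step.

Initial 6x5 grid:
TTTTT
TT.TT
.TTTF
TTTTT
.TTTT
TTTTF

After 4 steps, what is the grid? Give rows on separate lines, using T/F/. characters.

Step 1: 5 trees catch fire, 2 burn out
  TTTTT
  TT.TF
  .TTF.
  TTTTF
  .TTTF
  TTTF.
Step 2: 6 trees catch fire, 5 burn out
  TTTTF
  TT.F.
  .TF..
  TTTF.
  .TTF.
  TTF..
Step 3: 5 trees catch fire, 6 burn out
  TTTF.
  TT...
  .F...
  TTF..
  .TF..
  TF...
Step 4: 5 trees catch fire, 5 burn out
  TTF..
  TF...
  .....
  TF...
  .F...
  F....

TTF..
TF...
.....
TF...
.F...
F....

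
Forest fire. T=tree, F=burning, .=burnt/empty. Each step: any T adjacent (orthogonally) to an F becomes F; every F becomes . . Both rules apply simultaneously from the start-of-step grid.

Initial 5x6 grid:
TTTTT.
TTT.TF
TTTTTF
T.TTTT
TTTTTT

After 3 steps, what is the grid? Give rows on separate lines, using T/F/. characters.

Step 1: 3 trees catch fire, 2 burn out
  TTTTT.
  TTT.F.
  TTTTF.
  T.TTTF
  TTTTTT
Step 2: 4 trees catch fire, 3 burn out
  TTTTF.
  TTT...
  TTTF..
  T.TTF.
  TTTTTF
Step 3: 4 trees catch fire, 4 burn out
  TTTF..
  TTT...
  TTF...
  T.TF..
  TTTTF.

TTTF..
TTT...
TTF...
T.TF..
TTTTF.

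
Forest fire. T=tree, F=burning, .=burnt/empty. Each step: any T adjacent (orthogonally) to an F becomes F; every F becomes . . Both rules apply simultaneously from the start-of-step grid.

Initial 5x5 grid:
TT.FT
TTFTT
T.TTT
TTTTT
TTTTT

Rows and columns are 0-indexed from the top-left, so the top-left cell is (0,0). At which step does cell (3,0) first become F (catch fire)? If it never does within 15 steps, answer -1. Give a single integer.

Step 1: cell (3,0)='T' (+4 fires, +2 burnt)
Step 2: cell (3,0)='T' (+5 fires, +4 burnt)
Step 3: cell (3,0)='T' (+6 fires, +5 burnt)
Step 4: cell (3,0)='F' (+4 fires, +6 burnt)
  -> target ignites at step 4
Step 5: cell (3,0)='.' (+2 fires, +4 burnt)
Step 6: cell (3,0)='.' (+0 fires, +2 burnt)
  fire out at step 6

4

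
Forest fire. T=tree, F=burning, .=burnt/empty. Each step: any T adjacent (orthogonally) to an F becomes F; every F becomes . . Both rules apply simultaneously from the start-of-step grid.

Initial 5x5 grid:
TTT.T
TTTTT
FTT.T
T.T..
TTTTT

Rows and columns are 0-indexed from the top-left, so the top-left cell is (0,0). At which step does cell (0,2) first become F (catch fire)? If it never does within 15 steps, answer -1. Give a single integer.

Step 1: cell (0,2)='T' (+3 fires, +1 burnt)
Step 2: cell (0,2)='T' (+4 fires, +3 burnt)
Step 3: cell (0,2)='T' (+4 fires, +4 burnt)
Step 4: cell (0,2)='F' (+3 fires, +4 burnt)
  -> target ignites at step 4
Step 5: cell (0,2)='.' (+2 fires, +3 burnt)
Step 6: cell (0,2)='.' (+3 fires, +2 burnt)
Step 7: cell (0,2)='.' (+0 fires, +3 burnt)
  fire out at step 7

4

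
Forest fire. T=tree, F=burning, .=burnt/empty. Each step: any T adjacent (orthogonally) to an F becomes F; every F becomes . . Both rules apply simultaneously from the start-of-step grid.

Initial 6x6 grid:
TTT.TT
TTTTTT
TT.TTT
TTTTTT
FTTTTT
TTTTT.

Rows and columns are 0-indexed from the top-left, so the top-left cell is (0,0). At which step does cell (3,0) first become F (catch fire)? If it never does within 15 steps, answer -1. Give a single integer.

Step 1: cell (3,0)='F' (+3 fires, +1 burnt)
  -> target ignites at step 1
Step 2: cell (3,0)='.' (+4 fires, +3 burnt)
Step 3: cell (3,0)='.' (+5 fires, +4 burnt)
Step 4: cell (3,0)='.' (+5 fires, +5 burnt)
Step 5: cell (3,0)='.' (+6 fires, +5 burnt)
Step 6: cell (3,0)='.' (+4 fires, +6 burnt)
Step 7: cell (3,0)='.' (+2 fires, +4 burnt)
Step 8: cell (3,0)='.' (+2 fires, +2 burnt)
Step 9: cell (3,0)='.' (+1 fires, +2 burnt)
Step 10: cell (3,0)='.' (+0 fires, +1 burnt)
  fire out at step 10

1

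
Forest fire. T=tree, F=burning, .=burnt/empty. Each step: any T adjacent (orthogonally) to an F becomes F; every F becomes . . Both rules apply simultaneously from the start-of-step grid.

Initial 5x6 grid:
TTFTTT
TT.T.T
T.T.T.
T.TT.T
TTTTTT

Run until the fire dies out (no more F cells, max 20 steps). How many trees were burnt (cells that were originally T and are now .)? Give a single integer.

Step 1: +2 fires, +1 burnt (F count now 2)
Step 2: +4 fires, +2 burnt (F count now 4)
Step 3: +2 fires, +4 burnt (F count now 2)
Step 4: +2 fires, +2 burnt (F count now 2)
Step 5: +1 fires, +2 burnt (F count now 1)
Step 6: +1 fires, +1 burnt (F count now 1)
Step 7: +1 fires, +1 burnt (F count now 1)
Step 8: +1 fires, +1 burnt (F count now 1)
Step 9: +2 fires, +1 burnt (F count now 2)
Step 10: +3 fires, +2 burnt (F count now 3)
Step 11: +1 fires, +3 burnt (F count now 1)
Step 12: +1 fires, +1 burnt (F count now 1)
Step 13: +0 fires, +1 burnt (F count now 0)
Fire out after step 13
Initially T: 22, now '.': 29
Total burnt (originally-T cells now '.'): 21

Answer: 21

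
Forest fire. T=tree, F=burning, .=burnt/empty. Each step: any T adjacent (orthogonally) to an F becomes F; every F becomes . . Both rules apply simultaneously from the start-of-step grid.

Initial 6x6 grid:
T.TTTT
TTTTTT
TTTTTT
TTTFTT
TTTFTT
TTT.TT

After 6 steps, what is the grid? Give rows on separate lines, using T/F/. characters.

Step 1: 5 trees catch fire, 2 burn out
  T.TTTT
  TTTTTT
  TTTFTT
  TTF.FT
  TTF.FT
  TTT.TT
Step 2: 9 trees catch fire, 5 burn out
  T.TTTT
  TTTFTT
  TTF.FT
  TF...F
  TF...F
  TTF.FT
Step 3: 9 trees catch fire, 9 burn out
  T.TFTT
  TTF.FT
  TF...F
  F.....
  F.....
  TF...F
Step 4: 6 trees catch fire, 9 burn out
  T.F.FT
  TF...F
  F.....
  ......
  ......
  F.....
Step 5: 2 trees catch fire, 6 burn out
  T....F
  F.....
  ......
  ......
  ......
  ......
Step 6: 1 trees catch fire, 2 burn out
  F.....
  ......
  ......
  ......
  ......
  ......

F.....
......
......
......
......
......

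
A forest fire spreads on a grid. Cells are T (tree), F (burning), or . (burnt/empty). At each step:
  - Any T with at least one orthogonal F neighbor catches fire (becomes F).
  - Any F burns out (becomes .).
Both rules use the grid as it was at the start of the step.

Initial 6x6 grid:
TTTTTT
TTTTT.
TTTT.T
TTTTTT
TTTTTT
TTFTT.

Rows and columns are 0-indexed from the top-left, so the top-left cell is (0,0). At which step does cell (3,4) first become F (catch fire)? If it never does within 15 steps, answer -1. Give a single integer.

Step 1: cell (3,4)='T' (+3 fires, +1 burnt)
Step 2: cell (3,4)='T' (+5 fires, +3 burnt)
Step 3: cell (3,4)='T' (+5 fires, +5 burnt)
Step 4: cell (3,4)='F' (+6 fires, +5 burnt)
  -> target ignites at step 4
Step 5: cell (3,4)='.' (+5 fires, +6 burnt)
Step 6: cell (3,4)='.' (+5 fires, +5 burnt)
Step 7: cell (3,4)='.' (+2 fires, +5 burnt)
Step 8: cell (3,4)='.' (+1 fires, +2 burnt)
Step 9: cell (3,4)='.' (+0 fires, +1 burnt)
  fire out at step 9

4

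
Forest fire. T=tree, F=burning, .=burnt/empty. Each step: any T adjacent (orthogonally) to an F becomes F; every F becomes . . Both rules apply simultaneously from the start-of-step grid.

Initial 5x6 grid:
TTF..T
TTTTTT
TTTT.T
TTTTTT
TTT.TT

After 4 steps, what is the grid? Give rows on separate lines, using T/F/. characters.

Step 1: 2 trees catch fire, 1 burn out
  TF...T
  TTFTTT
  TTTT.T
  TTTTTT
  TTT.TT
Step 2: 4 trees catch fire, 2 burn out
  F....T
  TF.FTT
  TTFT.T
  TTTTTT
  TTT.TT
Step 3: 5 trees catch fire, 4 burn out
  .....T
  F...FT
  TF.F.T
  TTFTTT
  TTT.TT
Step 4: 5 trees catch fire, 5 burn out
  .....T
  .....F
  F....T
  TF.FTT
  TTF.TT

.....T
.....F
F....T
TF.FTT
TTF.TT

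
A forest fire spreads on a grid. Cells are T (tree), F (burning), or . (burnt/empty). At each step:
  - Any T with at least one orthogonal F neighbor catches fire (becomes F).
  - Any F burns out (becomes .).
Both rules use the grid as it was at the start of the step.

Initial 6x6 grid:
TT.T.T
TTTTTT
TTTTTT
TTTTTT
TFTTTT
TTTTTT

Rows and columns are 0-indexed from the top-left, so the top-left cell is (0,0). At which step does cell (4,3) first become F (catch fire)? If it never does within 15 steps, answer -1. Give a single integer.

Step 1: cell (4,3)='T' (+4 fires, +1 burnt)
Step 2: cell (4,3)='F' (+6 fires, +4 burnt)
  -> target ignites at step 2
Step 3: cell (4,3)='.' (+6 fires, +6 burnt)
Step 4: cell (4,3)='.' (+7 fires, +6 burnt)
Step 5: cell (4,3)='.' (+5 fires, +7 burnt)
Step 6: cell (4,3)='.' (+3 fires, +5 burnt)
Step 7: cell (4,3)='.' (+1 fires, +3 burnt)
Step 8: cell (4,3)='.' (+1 fires, +1 burnt)
Step 9: cell (4,3)='.' (+0 fires, +1 burnt)
  fire out at step 9

2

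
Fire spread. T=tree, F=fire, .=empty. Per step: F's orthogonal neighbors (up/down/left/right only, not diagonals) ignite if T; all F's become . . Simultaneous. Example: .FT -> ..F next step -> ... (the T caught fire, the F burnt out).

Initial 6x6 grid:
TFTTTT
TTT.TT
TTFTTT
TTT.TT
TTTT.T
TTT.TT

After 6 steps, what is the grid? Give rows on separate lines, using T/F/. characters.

Step 1: 7 trees catch fire, 2 burn out
  F.FTTT
  TFF.TT
  TF.FTT
  TTF.TT
  TTTT.T
  TTT.TT
Step 2: 6 trees catch fire, 7 burn out
  ...FTT
  F...TT
  F...FT
  TF..TT
  TTFT.T
  TTT.TT
Step 3: 8 trees catch fire, 6 burn out
  ....FT
  ....FT
  .....F
  F...FT
  TF.F.T
  TTF.TT
Step 4: 5 trees catch fire, 8 burn out
  .....F
  .....F
  ......
  .....F
  F....T
  TF..TT
Step 5: 2 trees catch fire, 5 burn out
  ......
  ......
  ......
  ......
  .....F
  F...TT
Step 6: 1 trees catch fire, 2 burn out
  ......
  ......
  ......
  ......
  ......
  ....TF

......
......
......
......
......
....TF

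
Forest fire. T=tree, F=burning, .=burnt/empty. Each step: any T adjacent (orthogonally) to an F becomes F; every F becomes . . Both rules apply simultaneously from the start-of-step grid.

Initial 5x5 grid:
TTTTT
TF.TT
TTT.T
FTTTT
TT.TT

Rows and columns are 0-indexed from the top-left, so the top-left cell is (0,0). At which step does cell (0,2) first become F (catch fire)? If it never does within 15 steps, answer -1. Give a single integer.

Step 1: cell (0,2)='T' (+6 fires, +2 burnt)
Step 2: cell (0,2)='F' (+5 fires, +6 burnt)
  -> target ignites at step 2
Step 3: cell (0,2)='.' (+2 fires, +5 burnt)
Step 4: cell (0,2)='.' (+4 fires, +2 burnt)
Step 5: cell (0,2)='.' (+3 fires, +4 burnt)
Step 6: cell (0,2)='.' (+0 fires, +3 burnt)
  fire out at step 6

2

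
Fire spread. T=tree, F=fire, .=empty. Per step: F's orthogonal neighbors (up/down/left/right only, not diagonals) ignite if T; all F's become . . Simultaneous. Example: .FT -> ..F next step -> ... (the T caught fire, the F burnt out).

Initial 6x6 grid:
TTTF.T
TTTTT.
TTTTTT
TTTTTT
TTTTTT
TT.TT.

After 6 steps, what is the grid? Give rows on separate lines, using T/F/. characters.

Step 1: 2 trees catch fire, 1 burn out
  TTF..T
  TTTFT.
  TTTTTT
  TTTTTT
  TTTTTT
  TT.TT.
Step 2: 4 trees catch fire, 2 burn out
  TF...T
  TTF.F.
  TTTFTT
  TTTTTT
  TTTTTT
  TT.TT.
Step 3: 5 trees catch fire, 4 burn out
  F....T
  TF....
  TTF.FT
  TTTFTT
  TTTTTT
  TT.TT.
Step 4: 6 trees catch fire, 5 burn out
  .....T
  F.....
  TF...F
  TTF.FT
  TTTFTT
  TT.TT.
Step 5: 6 trees catch fire, 6 burn out
  .....T
  ......
  F.....
  TF...F
  TTF.FT
  TT.FT.
Step 6: 4 trees catch fire, 6 burn out
  .....T
  ......
  ......
  F.....
  TF...F
  TT..F.

.....T
......
......
F.....
TF...F
TT..F.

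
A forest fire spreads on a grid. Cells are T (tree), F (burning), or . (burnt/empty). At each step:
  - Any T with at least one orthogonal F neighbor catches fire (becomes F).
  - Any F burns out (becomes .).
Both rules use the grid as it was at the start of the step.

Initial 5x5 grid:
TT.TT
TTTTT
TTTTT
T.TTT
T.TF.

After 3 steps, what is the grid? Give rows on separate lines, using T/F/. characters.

Step 1: 2 trees catch fire, 1 burn out
  TT.TT
  TTTTT
  TTTTT
  T.TFT
  T.F..
Step 2: 3 trees catch fire, 2 burn out
  TT.TT
  TTTTT
  TTTFT
  T.F.F
  T....
Step 3: 3 trees catch fire, 3 burn out
  TT.TT
  TTTFT
  TTF.F
  T....
  T....

TT.TT
TTTFT
TTF.F
T....
T....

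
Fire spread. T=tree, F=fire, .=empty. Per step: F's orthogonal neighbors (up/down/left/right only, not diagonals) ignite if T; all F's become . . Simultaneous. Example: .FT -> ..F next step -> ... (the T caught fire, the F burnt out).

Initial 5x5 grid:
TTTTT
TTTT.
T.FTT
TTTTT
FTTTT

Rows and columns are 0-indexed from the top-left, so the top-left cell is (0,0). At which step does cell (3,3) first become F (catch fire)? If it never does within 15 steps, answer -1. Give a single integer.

Step 1: cell (3,3)='T' (+5 fires, +2 burnt)
Step 2: cell (3,3)='F' (+8 fires, +5 burnt)
  -> target ignites at step 2
Step 3: cell (3,3)='.' (+5 fires, +8 burnt)
Step 4: cell (3,3)='.' (+3 fires, +5 burnt)
Step 5: cell (3,3)='.' (+0 fires, +3 burnt)
  fire out at step 5

2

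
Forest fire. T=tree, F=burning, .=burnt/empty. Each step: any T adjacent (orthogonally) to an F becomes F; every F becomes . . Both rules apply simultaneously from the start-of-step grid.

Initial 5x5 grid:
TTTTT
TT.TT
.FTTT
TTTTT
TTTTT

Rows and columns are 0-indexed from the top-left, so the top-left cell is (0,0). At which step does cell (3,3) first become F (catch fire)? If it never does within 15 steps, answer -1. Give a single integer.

Step 1: cell (3,3)='T' (+3 fires, +1 burnt)
Step 2: cell (3,3)='T' (+6 fires, +3 burnt)
Step 3: cell (3,3)='F' (+7 fires, +6 burnt)
  -> target ignites at step 3
Step 4: cell (3,3)='.' (+4 fires, +7 burnt)
Step 5: cell (3,3)='.' (+2 fires, +4 burnt)
Step 6: cell (3,3)='.' (+0 fires, +2 burnt)
  fire out at step 6

3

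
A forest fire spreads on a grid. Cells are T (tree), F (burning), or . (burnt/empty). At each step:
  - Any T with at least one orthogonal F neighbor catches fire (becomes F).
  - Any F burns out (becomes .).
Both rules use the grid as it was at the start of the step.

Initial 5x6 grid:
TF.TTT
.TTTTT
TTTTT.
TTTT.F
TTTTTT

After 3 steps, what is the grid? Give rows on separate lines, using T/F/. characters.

Step 1: 3 trees catch fire, 2 burn out
  F..TTT
  .FTTTT
  TTTTT.
  TTTT..
  TTTTTF
Step 2: 3 trees catch fire, 3 burn out
  ...TTT
  ..FTTT
  TFTTT.
  TTTT..
  TTTTF.
Step 3: 5 trees catch fire, 3 burn out
  ...TTT
  ...FTT
  F.FTT.
  TFTT..
  TTTF..

...TTT
...FTT
F.FTT.
TFTT..
TTTF..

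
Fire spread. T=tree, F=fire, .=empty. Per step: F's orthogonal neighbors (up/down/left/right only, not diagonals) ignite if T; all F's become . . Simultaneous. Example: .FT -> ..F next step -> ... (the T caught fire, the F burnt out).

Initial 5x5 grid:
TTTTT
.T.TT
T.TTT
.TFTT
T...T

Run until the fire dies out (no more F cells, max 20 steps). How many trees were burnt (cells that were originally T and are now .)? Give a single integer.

Step 1: +3 fires, +1 burnt (F count now 3)
Step 2: +2 fires, +3 burnt (F count now 2)
Step 3: +3 fires, +2 burnt (F count now 3)
Step 4: +2 fires, +3 burnt (F count now 2)
Step 5: +2 fires, +2 burnt (F count now 2)
Step 6: +1 fires, +2 burnt (F count now 1)
Step 7: +2 fires, +1 burnt (F count now 2)
Step 8: +0 fires, +2 burnt (F count now 0)
Fire out after step 8
Initially T: 17, now '.': 23
Total burnt (originally-T cells now '.'): 15

Answer: 15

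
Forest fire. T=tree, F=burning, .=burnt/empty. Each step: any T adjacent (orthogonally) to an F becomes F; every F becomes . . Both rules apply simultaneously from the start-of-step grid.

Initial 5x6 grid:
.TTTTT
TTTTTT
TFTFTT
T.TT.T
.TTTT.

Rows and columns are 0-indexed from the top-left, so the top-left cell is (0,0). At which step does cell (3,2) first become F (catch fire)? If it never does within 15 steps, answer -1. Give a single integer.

Step 1: cell (3,2)='T' (+6 fires, +2 burnt)
Step 2: cell (3,2)='F' (+9 fires, +6 burnt)
  -> target ignites at step 2
Step 3: cell (3,2)='.' (+6 fires, +9 burnt)
Step 4: cell (3,2)='.' (+2 fires, +6 burnt)
Step 5: cell (3,2)='.' (+0 fires, +2 burnt)
  fire out at step 5

2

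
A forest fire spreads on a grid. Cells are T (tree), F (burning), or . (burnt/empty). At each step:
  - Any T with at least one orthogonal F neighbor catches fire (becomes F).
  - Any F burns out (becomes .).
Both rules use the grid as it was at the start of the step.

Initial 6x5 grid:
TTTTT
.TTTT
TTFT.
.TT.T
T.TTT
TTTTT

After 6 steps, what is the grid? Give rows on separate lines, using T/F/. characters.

Step 1: 4 trees catch fire, 1 burn out
  TTTTT
  .TFTT
  TF.F.
  .TF.T
  T.TTT
  TTTTT
Step 2: 6 trees catch fire, 4 burn out
  TTFTT
  .F.FT
  F....
  .F..T
  T.FTT
  TTTTT
Step 3: 5 trees catch fire, 6 burn out
  TF.FT
  ....F
  .....
  ....T
  T..FT
  TTFTT
Step 4: 5 trees catch fire, 5 burn out
  F...F
  .....
  .....
  ....T
  T...F
  TF.FT
Step 5: 3 trees catch fire, 5 burn out
  .....
  .....
  .....
  ....F
  T....
  F...F
Step 6: 1 trees catch fire, 3 burn out
  .....
  .....
  .....
  .....
  F....
  .....

.....
.....
.....
.....
F....
.....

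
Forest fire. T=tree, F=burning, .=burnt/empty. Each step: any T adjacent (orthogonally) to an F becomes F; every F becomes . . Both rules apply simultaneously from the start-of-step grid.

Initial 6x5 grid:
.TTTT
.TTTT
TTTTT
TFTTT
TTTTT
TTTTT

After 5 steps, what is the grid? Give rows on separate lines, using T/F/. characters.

Step 1: 4 trees catch fire, 1 burn out
  .TTTT
  .TTTT
  TFTTT
  F.FTT
  TFTTT
  TTTTT
Step 2: 7 trees catch fire, 4 burn out
  .TTTT
  .FTTT
  F.FTT
  ...FT
  F.FTT
  TFTTT
Step 3: 7 trees catch fire, 7 burn out
  .FTTT
  ..FTT
  ...FT
  ....F
  ...FT
  F.FTT
Step 4: 5 trees catch fire, 7 burn out
  ..FTT
  ...FT
  ....F
  .....
  ....F
  ...FT
Step 5: 3 trees catch fire, 5 burn out
  ...FT
  ....F
  .....
  .....
  .....
  ....F

...FT
....F
.....
.....
.....
....F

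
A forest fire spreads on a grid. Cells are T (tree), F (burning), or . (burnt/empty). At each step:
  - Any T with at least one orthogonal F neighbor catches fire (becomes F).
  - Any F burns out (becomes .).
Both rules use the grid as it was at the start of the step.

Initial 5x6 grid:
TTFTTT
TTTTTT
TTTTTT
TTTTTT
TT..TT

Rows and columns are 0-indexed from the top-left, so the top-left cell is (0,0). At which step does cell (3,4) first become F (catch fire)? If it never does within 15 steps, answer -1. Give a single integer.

Step 1: cell (3,4)='T' (+3 fires, +1 burnt)
Step 2: cell (3,4)='T' (+5 fires, +3 burnt)
Step 3: cell (3,4)='T' (+6 fires, +5 burnt)
Step 4: cell (3,4)='T' (+5 fires, +6 burnt)
Step 5: cell (3,4)='F' (+4 fires, +5 burnt)
  -> target ignites at step 5
Step 6: cell (3,4)='.' (+3 fires, +4 burnt)
Step 7: cell (3,4)='.' (+1 fires, +3 burnt)
Step 8: cell (3,4)='.' (+0 fires, +1 burnt)
  fire out at step 8

5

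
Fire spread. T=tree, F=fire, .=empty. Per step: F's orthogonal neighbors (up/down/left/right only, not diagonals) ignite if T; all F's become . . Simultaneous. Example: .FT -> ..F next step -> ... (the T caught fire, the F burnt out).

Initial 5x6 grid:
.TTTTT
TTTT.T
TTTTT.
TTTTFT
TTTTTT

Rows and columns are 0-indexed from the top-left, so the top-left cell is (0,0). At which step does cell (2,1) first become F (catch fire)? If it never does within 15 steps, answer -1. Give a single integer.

Step 1: cell (2,1)='T' (+4 fires, +1 burnt)
Step 2: cell (2,1)='T' (+4 fires, +4 burnt)
Step 3: cell (2,1)='T' (+4 fires, +4 burnt)
Step 4: cell (2,1)='F' (+5 fires, +4 burnt)
  -> target ignites at step 4
Step 5: cell (2,1)='.' (+5 fires, +5 burnt)
Step 6: cell (2,1)='.' (+3 fires, +5 burnt)
Step 7: cell (2,1)='.' (+1 fires, +3 burnt)
Step 8: cell (2,1)='.' (+0 fires, +1 burnt)
  fire out at step 8

4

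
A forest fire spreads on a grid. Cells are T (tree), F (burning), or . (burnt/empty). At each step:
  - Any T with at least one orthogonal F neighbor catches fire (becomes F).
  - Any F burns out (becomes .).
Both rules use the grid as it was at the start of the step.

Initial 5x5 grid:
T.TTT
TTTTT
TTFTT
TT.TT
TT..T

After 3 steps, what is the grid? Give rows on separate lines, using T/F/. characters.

Step 1: 3 trees catch fire, 1 burn out
  T.TTT
  TTFTT
  TF.FT
  TT.TT
  TT..T
Step 2: 7 trees catch fire, 3 burn out
  T.FTT
  TF.FT
  F...F
  TF.FT
  TT..T
Step 3: 6 trees catch fire, 7 burn out
  T..FT
  F...F
  .....
  F...F
  TF..T

T..FT
F...F
.....
F...F
TF..T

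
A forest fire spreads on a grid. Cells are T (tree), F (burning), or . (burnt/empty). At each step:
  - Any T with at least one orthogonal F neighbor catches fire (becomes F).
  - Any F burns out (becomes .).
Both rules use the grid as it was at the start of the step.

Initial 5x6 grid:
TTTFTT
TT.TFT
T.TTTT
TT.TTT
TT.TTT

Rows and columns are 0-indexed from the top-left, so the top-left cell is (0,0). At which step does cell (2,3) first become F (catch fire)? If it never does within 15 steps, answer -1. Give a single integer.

Step 1: cell (2,3)='T' (+5 fires, +2 burnt)
Step 2: cell (2,3)='F' (+5 fires, +5 burnt)
  -> target ignites at step 2
Step 3: cell (2,3)='.' (+6 fires, +5 burnt)
Step 4: cell (2,3)='.' (+3 fires, +6 burnt)
Step 5: cell (2,3)='.' (+1 fires, +3 burnt)
Step 6: cell (2,3)='.' (+1 fires, +1 burnt)
Step 7: cell (2,3)='.' (+2 fires, +1 burnt)
Step 8: cell (2,3)='.' (+1 fires, +2 burnt)
Step 9: cell (2,3)='.' (+0 fires, +1 burnt)
  fire out at step 9

2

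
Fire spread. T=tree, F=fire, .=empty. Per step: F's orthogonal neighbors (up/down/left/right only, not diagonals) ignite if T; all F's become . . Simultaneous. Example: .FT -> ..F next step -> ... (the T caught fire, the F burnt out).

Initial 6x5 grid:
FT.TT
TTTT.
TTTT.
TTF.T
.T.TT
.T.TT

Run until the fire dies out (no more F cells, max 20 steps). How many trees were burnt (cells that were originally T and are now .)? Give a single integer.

Step 1: +4 fires, +2 burnt (F count now 4)
Step 2: +7 fires, +4 burnt (F count now 7)
Step 3: +2 fires, +7 burnt (F count now 2)
Step 4: +1 fires, +2 burnt (F count now 1)
Step 5: +1 fires, +1 burnt (F count now 1)
Step 6: +0 fires, +1 burnt (F count now 0)
Fire out after step 6
Initially T: 20, now '.': 25
Total burnt (originally-T cells now '.'): 15

Answer: 15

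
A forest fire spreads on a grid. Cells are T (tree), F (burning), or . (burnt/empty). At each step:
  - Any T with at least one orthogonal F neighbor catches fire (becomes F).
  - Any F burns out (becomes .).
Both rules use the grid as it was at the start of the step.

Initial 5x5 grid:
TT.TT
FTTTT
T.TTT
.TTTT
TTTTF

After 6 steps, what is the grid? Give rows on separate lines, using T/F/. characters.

Step 1: 5 trees catch fire, 2 burn out
  FT.TT
  .FTTT
  F.TTT
  .TTTF
  TTTF.
Step 2: 5 trees catch fire, 5 burn out
  .F.TT
  ..FTT
  ..TTF
  .TTF.
  TTF..
Step 3: 6 trees catch fire, 5 burn out
  ...TT
  ...FF
  ..FF.
  .TF..
  TF...
Step 4: 4 trees catch fire, 6 burn out
  ...FF
  .....
  .....
  .F...
  F....
Step 5: 0 trees catch fire, 4 burn out
  .....
  .....
  .....
  .....
  .....
Step 6: 0 trees catch fire, 0 burn out
  .....
  .....
  .....
  .....
  .....

.....
.....
.....
.....
.....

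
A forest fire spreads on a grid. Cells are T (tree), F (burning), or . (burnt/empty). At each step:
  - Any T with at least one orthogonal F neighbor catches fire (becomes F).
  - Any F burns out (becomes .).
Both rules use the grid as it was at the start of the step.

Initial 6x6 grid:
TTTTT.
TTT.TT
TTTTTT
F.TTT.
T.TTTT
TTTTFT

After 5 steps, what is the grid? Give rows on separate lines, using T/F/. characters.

Step 1: 5 trees catch fire, 2 burn out
  TTTTT.
  TTT.TT
  FTTTTT
  ..TTT.
  F.TTFT
  TTTF.F
Step 2: 7 trees catch fire, 5 burn out
  TTTTT.
  FTT.TT
  .FTTTT
  ..TTF.
  ..TF.F
  FTF...
Step 3: 7 trees catch fire, 7 burn out
  FTTTT.
  .FT.TT
  ..FTFT
  ..TF..
  ..F...
  .F....
Step 4: 6 trees catch fire, 7 burn out
  .FTTT.
  ..F.FT
  ...F.F
  ..F...
  ......
  ......
Step 5: 3 trees catch fire, 6 burn out
  ..FTF.
  .....F
  ......
  ......
  ......
  ......

..FTF.
.....F
......
......
......
......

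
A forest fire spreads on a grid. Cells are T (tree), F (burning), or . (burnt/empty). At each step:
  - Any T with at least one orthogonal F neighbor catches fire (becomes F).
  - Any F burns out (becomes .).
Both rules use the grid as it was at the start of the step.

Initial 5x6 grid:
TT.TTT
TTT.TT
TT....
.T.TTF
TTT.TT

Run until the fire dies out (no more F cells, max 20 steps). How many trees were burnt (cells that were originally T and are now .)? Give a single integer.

Answer: 4

Derivation:
Step 1: +2 fires, +1 burnt (F count now 2)
Step 2: +2 fires, +2 burnt (F count now 2)
Step 3: +0 fires, +2 burnt (F count now 0)
Fire out after step 3
Initially T: 20, now '.': 14
Total burnt (originally-T cells now '.'): 4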